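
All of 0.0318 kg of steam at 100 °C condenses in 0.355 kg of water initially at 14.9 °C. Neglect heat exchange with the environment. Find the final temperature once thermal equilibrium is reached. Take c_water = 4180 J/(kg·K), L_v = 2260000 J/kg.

Taking heat into each body as positive, Σ m c ΔT = 0:
steam→water at 100 °C releases m L_v = 0.0318·2260000 = 71868
  condensed water 100 °C→T: 132.92(T − 100)
  water warms: 0.355·4180·(T − 14.9) = 1483.9(T − 14.9)
1616.8 T = 71868 + 13292 + 22110 = 107271
T ≈ 66.35 °C, under the boiling point, so the assumption holds.

T_f ≈ 66.3 °C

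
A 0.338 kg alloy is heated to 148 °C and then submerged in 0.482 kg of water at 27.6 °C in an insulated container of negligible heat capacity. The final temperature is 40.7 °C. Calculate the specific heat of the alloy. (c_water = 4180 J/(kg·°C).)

c ≈ 728 J/(kg·°C)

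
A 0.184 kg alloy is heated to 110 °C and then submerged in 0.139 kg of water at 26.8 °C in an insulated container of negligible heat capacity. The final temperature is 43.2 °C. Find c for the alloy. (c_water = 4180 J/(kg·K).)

c ≈ 775 J/(kg·K)

Net heat exchanged in the isolated system is zero:
0.184×c×(43.2 − 110) + 0.139×4180×(43.2 − 26.8) = 0
-12.29 c = -9528.7
c = -9528.7/-12.29 ≈ 775.2 J/(kg·K)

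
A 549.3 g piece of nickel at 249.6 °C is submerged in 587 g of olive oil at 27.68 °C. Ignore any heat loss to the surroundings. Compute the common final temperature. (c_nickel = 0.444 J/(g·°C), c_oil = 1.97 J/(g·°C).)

T_f ≈ 66.3 °C

Setting the total heat transfer to zero:
549.3·0.444·(T − 249.6) + 587·1.97·(T − 27.68) = 0
243.89(T − 249.6) + 1156.4(T − 27.68) = 0
(243.89 + 1156.4) T = 243.89·249.6 + 1156.4·27.68
T = 92884/1400.3 ≈ 66.33 °C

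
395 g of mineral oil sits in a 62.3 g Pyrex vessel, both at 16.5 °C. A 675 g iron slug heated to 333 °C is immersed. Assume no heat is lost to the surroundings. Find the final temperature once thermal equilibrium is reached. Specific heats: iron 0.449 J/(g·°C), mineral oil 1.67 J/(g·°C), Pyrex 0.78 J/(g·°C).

Let T be the final temperature. ΣQ_i = 0:
675·0.449·(T − 333) + 395·1.67·(T − 16.5) + 62.3·0.78·(T − 16.5) = 0
303.07(T − 333) + 659.65(T − 16.5) + 48.59(T − 16.5) = 0
(303.07 + 659.65 + 48.59) T = 303.07·333 + 659.65·16.5 + 48.59·16.5
T = 112610/1011.3 ≈ 111.35 °C

T_f ≈ 111.3 °C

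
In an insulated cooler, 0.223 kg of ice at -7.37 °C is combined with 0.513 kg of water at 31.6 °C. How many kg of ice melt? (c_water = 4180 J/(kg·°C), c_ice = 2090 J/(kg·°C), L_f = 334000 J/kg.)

m_melted ≈ 0.193 kg

Cooling the water to 0 °C releases 0.513·4180·31.6 = 67761 J.
Warming the ice to 0 °C takes 0.223·2090·7.37 = 3434.9 J, leaving 64326 J for melting.
Melting all 0.223 kg of ice would need 0.223·334000 = 74482 J.
64326 J < 74482 J, so only part of the ice melts and the system sits at 0 °C.
m_melted·334000 = 64326  ⇒  m_melted ≈ 0.1926 kg.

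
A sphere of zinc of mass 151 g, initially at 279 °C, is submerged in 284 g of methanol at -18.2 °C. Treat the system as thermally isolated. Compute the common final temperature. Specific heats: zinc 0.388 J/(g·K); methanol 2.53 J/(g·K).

Heat gained plus heat lost sum to zero:
151*0.388*(T − 279) + 284*2.53*(T − (-18.2)) = 0
58.59(T − 279) + 718.52(T − (-18.2)) = 0
777.11 T = 3269
T = 3269/777.11 ≈ 4.21 °C

T_f ≈ 4.2 °C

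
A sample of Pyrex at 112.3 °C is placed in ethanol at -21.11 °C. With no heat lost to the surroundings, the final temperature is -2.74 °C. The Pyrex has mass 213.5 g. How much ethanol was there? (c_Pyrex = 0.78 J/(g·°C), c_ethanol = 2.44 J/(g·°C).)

m ≈ 427 g

Heat gained plus heat lost sum to zero:
213.5×0.78×(-2.74 − 112.3) + m×2.44×(-2.74 − (-21.11)) = 0
44.82 m = 19158
m = 19158/44.82 ≈ 427.4 g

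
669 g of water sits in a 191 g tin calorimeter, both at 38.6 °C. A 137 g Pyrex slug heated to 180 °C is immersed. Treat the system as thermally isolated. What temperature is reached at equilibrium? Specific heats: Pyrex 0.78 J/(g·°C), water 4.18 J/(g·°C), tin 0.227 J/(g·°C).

T_f ≈ 43.7 °C

Energy conservation, ΣQ = 0:
137·0.78·(T − 180) + 669·4.18·(T − 38.6) + 191·0.227·(T − 38.6) = 0
106.86(T − 180) + 2796.4(T − 38.6) + 43.36(T − 38.6) = 0
(106.86 + 2796.4 + 43.36) T = 106.86·180 + 2796.4·38.6 + 43.36·38.6
T = 128850 / 2946.6 = 43.7 °C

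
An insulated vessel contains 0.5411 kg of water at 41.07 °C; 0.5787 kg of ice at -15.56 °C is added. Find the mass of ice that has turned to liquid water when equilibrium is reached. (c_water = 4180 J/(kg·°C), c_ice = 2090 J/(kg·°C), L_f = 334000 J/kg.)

Cooling the water to 0 °C releases 0.5411·4180·41.07 = 92892 J.
Warming the ice to 0 °C takes 0.5787·2090·15.56 = 18820 J, leaving 74072 J for melting.
Fully melting the ice requires m_ice L_f = 0.5787·334000 = 193286 J.
Since 74072 < 193286 J, not all the ice melts; equilibrium is at 0 °C.
Mass melted = 74072/334000 ≈ 0.2218 kg.

m_melted ≈ 0.222 kg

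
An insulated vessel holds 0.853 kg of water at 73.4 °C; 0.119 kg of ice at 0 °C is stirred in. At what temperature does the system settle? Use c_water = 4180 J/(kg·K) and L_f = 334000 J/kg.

T_f ≈ 54.6 °C

Setting the total heat transfer to zero:
fusion: m_ice L_f = 0.119×334000 = 39746; warm the meltwater: 497.42 T; water cools: 0.853×4180×(T − 73.4) = 3565.5(T − 73.4)
4063 T = 261711 − 39746 = 221965
T ≈ 54.63 °C (positive, so assuming full melt was valid).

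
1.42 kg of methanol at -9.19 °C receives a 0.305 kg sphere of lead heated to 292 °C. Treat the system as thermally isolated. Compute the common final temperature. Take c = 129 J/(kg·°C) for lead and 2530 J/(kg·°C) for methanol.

With ΣQ=0 the equilibrium temperature is the m·c-weighted mean:
T_f = (39.34×292 + 3592.6×(-9.19)) / (39.34 + 3592.6)
    = -21527 / 3631.9 ≈ -5.93 °C

T_f ≈ -5.9 °C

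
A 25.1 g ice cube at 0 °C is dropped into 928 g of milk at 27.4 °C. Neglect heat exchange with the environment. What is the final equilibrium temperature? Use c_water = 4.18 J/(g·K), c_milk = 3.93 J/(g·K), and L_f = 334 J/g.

T_f ≈ 24.4 °C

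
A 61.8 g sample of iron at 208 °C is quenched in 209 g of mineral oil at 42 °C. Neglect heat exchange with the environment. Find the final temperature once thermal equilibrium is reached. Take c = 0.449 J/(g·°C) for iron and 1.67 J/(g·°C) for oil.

T_f ≈ 54.2 °C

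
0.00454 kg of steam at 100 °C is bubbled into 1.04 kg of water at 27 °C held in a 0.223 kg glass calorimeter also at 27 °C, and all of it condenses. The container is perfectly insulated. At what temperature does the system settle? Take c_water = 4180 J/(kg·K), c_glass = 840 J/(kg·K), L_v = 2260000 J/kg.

Sum of m c ΔT and latent-heat terms is zero:
condense steam: −0.00454·2260000 = −10260
  condensate cools 100→T: 0.00454·4180·(T − 100) = 18.98(T − 100)
  water warms: 1.04·4180·(T − 27) = 4347.2(T − 27)
  cup: 187.32(T − 27)
4553.5 T = 10260 + 1897.7 + 122432 = 134590
T ≈ 29.56 °C, under the boiling point, so the assumption holds.

T_f ≈ 29.6 °C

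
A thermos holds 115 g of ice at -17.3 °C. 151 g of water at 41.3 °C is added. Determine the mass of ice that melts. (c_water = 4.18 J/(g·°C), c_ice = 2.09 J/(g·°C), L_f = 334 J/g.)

m_melted ≈ 65.6 g

Cooling the water to 0 °C releases 151·4.18·41.3 = 26068 J.
Warming the ice to 0 °C takes 115·2.09·17.3 = 4158.1 J, leaving 21910 J for melting.
To melt every bit of ice: 115·334 = 38410 J.
That's not enough to melt it all — equilibrium is at 0 °C with ice remaining.
Mass melted = 21910/334 ≈ 65.6 g.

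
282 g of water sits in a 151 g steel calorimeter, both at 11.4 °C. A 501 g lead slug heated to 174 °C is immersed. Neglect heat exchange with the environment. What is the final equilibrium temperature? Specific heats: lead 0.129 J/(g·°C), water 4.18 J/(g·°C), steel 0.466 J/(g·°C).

Energy conservation, ΣQ = 0:
501·0.129·(T − 174) + 282·4.18·(T − 11.4) + 151·0.466·(T − 11.4) = 0
64.63(T − 174) + 1178.8(T − 11.4) + 70.37(T − 11.4) = 0
(64.63 + 1178.8 + 70.37) T = 64.63·174 + 1178.8·11.4 + 70.37·11.4
T = 25485 / 1313.8 = 19.4 °C

T_f ≈ 19.4 °C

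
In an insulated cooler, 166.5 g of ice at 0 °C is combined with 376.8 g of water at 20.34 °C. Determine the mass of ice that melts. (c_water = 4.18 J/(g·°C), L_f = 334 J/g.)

m_melted ≈ 95.9 g

Heat available from the water dropping to 0 °C: 376.8·4.18·20.34 = 32036 J.
Melting all 166.5 g of ice would need 166.5·334 = 55611 J.
32036 J < 55611 J, so only part of the ice melts and the system sits at 0 °C.
Mass melted = 32036/334 ≈ 95.92 g.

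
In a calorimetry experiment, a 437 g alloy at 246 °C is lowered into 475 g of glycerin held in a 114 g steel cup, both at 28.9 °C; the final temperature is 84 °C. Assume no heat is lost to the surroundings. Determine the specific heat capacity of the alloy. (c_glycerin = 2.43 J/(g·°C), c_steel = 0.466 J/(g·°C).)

Conservation of energy gives ΣQ = 0:
437×c×(84 − 246) + 475×2.43×(84 − 28.9) + 114×0.466×(84 − 28.9) = 0
-70794 c = -66526
c = -66526/-70794 ≈ 0.9397 J/(g·°C)

c ≈ 0.94 J/(g·°C)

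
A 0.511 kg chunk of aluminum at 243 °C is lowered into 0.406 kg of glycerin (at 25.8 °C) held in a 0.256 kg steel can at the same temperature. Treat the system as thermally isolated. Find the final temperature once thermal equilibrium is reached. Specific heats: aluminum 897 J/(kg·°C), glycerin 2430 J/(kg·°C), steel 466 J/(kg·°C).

T_f ≈ 89.4 °C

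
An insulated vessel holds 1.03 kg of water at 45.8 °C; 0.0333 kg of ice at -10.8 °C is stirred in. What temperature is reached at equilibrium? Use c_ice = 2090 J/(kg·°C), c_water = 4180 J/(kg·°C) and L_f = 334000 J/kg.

T_f ≈ 41.7 °C

Taking heat into each body as positive, Σ m c ΔT = 0:
warm ice to 0 °C: 0.0333×2090×(0 − (-10.8)) = 751.65
  melt ice: 0.0333×334000 = 11122
  meltwater 0→T: 0.0333×4180×T = 139.19 T
  water: 4305.4(T − 45.8)
4444.6 T = 197187 − 11874 = 185313
T ≈ 41.69 °C — above 0 °C, consistent with complete melting.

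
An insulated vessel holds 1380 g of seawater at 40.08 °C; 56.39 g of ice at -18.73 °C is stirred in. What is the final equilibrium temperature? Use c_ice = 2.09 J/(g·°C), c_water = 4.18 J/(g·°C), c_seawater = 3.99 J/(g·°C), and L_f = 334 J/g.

T_f ≈ 34.8 °C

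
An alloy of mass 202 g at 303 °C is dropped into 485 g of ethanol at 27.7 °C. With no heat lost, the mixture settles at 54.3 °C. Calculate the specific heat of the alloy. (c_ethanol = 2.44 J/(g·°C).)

Heat lost by the alloy = heat gained by the ethanol:
202·c·(303 − 54.3) = 485·2.44·(54.3 − 27.7)
50237 c = 31478  ⇒  c ≈ 0.6266 J/(g·°C)

c ≈ 0.627 J/(g·°C)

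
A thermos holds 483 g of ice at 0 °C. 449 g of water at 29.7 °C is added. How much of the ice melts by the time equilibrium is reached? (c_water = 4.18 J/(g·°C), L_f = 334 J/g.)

m_melted ≈ 167 g

Heat available from the water dropping to 0 °C: 449·4.18·29.7 = 55742 J.
To melt every bit of ice: 483·334 = 161322 J.
55742 J < 161322 J, so only part of the ice melts and the system sits at 0 °C.
m_melted·334 = 55742  ⇒  m_melted ≈ 166.9 g.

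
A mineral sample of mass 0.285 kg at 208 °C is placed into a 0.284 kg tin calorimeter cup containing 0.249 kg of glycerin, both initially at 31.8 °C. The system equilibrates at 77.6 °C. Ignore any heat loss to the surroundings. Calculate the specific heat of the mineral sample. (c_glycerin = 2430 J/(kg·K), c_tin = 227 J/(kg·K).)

Net heat exchanged in the isolated system is zero:
0.285·c·(77.6 − 208) + 0.249·2430·(77.6 − 31.8) + 0.284·227·(77.6 − 31.8) = 0
-37.16 c = -30665
c = -30665/-37.16 ≈ 825.1 J/(kg·K)

c ≈ 825 J/(kg·K)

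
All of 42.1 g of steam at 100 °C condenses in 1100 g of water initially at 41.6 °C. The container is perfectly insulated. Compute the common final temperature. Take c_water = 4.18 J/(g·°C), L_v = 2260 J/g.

T_f ≈ 63.7 °C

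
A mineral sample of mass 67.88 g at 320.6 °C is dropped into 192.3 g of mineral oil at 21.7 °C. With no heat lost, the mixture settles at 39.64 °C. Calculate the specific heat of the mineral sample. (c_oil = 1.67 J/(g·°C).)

c ≈ 0.302 J/(g·°C)

Net heat exchanged in the isolated system is zero:
67.88×c×(39.64 − 320.6) + 192.3×1.67×(39.64 − 21.7) = 0
-19072 c = -5761.3
c = -5761.3/-19072 ≈ 0.3021 J/(g·°C)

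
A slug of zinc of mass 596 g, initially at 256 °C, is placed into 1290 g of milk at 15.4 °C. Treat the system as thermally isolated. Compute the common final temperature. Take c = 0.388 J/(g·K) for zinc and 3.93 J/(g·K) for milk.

|Q_zinc| = |Q_milk|:
596*0.388*(256 − T) = 1290*3.93*(T − 15.4)
231.25(256 − T) = 5069.7(T − 15.4)
5300.9 T = 137273  ⇒  T ≈ 25.90 °C

T_f ≈ 25.9 °C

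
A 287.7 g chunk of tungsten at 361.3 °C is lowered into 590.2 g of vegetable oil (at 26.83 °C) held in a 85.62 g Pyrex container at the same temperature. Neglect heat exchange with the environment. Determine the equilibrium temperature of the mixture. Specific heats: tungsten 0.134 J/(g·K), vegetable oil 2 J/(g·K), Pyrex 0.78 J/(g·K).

T_f ≈ 36.9 °C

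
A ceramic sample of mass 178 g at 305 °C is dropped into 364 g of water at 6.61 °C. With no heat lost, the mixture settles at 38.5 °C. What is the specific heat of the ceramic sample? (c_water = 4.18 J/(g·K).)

Heat lost by the ceramic sample = heat gained by the water:
178·c·(305 − 38.5) = 364·4.18·(38.5 − 6.61)
47437 c = 48521  ⇒  c ≈ 1.023 J/(g·K)

c ≈ 1.02 J/(g·K)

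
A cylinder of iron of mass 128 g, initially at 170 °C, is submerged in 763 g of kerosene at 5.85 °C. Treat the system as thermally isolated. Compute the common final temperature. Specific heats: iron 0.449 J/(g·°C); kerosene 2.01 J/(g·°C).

With ΣQ=0 the equilibrium temperature is the m·c-weighted mean:
T_f = (57.47*170 + 1533.6*5.85) / (57.47 + 1533.6)
    = 18742 / 1591.1 ≈ 11.78 °C

T_f ≈ 11.8 °C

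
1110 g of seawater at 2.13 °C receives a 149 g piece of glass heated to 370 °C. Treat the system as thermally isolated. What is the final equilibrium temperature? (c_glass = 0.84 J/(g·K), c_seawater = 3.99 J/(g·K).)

Conservation of energy gives ΣQ = 0:
149·0.84·(T − 370) + 1110·3.99·(T − 2.13) = 0
(125.16 + 4428.9) T = 125.16·370 + 4428.9·2.13
T = 55743/4554.1 ≈ 12.24 °C

T_f ≈ 12.2 °C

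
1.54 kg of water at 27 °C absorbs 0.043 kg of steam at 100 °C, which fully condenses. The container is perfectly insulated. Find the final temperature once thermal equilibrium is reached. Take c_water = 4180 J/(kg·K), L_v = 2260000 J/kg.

Setting the total heat transfer to zero:
latent heat released on condensation: 0.043×2260000 = 97180
  condensate cools 100→T: 0.043×4180×(T − 100) = 179.74(T − 100)
  water warms: 1.54×4180×(T − 27) = 6437.2(T − 27)
6616.9 T = 97180 + 17974 + 173804 = 288958
T ≈ 43.67 °C — below 100 °C, confirming all the steam condensed.

T_f ≈ 43.7 °C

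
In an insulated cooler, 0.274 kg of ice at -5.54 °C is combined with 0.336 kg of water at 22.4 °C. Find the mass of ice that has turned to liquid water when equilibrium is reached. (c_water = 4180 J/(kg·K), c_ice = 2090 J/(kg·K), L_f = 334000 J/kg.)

m_melted ≈ 0.0847 kg

Cooling the water to 0 °C releases 0.336×4180×22.4 = 31460 J.
Of that, 0.274×2090×5.54 = 3172.5 J goes to bring the ice to 0 °C, leaving 28288 J.
Melting all 0.274 kg of ice would need 0.274×334000 = 91516 J.
That's not enough to melt it all — equilibrium is at 0 °C with ice remaining.
Mass melted = 28288/334000 ≈ 0.08469 kg.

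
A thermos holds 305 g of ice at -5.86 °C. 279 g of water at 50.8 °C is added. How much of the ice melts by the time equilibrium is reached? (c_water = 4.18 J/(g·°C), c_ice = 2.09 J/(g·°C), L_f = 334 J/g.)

Cooling the water to 0 °C releases 279·4.18·50.8 = 59244 J.
Of that, 305·2.09·5.86 = 3735.5 J goes to bring the ice to 0 °C, leaving 55509 J.
To melt every bit of ice: 305·334 = 101870 J.
That's not enough to melt it all — equilibrium is at 0 °C with ice remaining.
m_melt = 55509 / L_f = 166.2 g.

m_melted ≈ 166 g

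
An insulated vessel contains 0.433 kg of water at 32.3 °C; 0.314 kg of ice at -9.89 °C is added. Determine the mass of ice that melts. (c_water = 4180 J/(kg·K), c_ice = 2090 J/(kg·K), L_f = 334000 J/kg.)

m_melted ≈ 0.156 kg

Water can give up m c ΔT = 0.433·4180·32.3 = 58461 J before reaching 0 °C.
Of that, 0.314·2090·9.89 = 6490.4 J goes to bring the ice to 0 °C, leaving 51971 J.
Melting all 0.314 kg of ice would need 0.314·334000 = 104876 J.
Since 51971 < 104876 J, not all the ice melts; equilibrium is at 0 °C.
m_melted·334000 = 51971  ⇒  m_melted ≈ 0.1556 kg.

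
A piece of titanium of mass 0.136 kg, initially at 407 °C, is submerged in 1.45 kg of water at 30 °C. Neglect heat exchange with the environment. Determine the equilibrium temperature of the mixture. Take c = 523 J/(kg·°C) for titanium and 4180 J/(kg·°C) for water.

Conservation of energy gives ΣQ = 0:
0.136×523×(T − 407) + 1.45×4180×(T − 30) = 0
(71.13 + 6061) T = 71.13×407 + 6061×30
T = 210779/6132.1 ≈ 34.37 °C

T_f ≈ 34.4 °C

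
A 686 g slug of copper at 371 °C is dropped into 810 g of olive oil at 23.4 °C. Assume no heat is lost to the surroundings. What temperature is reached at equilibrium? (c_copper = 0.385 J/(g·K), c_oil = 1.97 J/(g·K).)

With ΣQ=0 the equilibrium temperature is the m·c-weighted mean:
T_f = (264.11·371 + 1595.7·23.4) / (264.11 + 1595.7)
    = 135324 / 1859.8 ≈ 72.76 °C

T_f ≈ 72.8 °C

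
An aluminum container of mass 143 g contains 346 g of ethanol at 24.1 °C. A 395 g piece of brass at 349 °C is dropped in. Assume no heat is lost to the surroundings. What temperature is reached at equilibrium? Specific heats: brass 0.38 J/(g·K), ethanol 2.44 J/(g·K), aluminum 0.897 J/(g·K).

T_f ≈ 67.5 °C

With ΣQ=0 the equilibrium temperature is the m·c-weighted mean:
T_f = (150.1×349 + 844.24×24.1 + 128.27×24.1) / (150.1 + 844.24 + 128.27)
    = 75822 / 1122.6 ≈ 67.54 °C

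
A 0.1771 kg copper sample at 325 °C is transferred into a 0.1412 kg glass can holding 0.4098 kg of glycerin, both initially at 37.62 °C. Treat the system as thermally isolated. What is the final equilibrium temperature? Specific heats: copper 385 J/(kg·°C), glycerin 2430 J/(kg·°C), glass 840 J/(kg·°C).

Let T be the final temperature. ΣQ_i = 0:
0.1771·385·(T − 325) + 0.4098·2430·(T − 37.62) + 0.1412·840·(T − 37.62) = 0
68.18(T − 325) + 995.81(T − 37.62) + 118.61(T − 37.62) = 0
(68.18 + 995.81 + 118.61) T = 68.18·325 + 995.81·37.62 + 118.61·37.62
T = 64084 / 1182.6 = 54.2 °C

T_f ≈ 54.2 °C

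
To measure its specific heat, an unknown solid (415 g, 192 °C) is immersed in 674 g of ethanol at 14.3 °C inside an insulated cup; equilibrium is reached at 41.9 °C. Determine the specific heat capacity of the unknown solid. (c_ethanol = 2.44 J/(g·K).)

c ≈ 0.729 J/(g·K)

Taking heat into each body as positive, Σ m c ΔT = 0:
415·c·(41.9 − 192) + 674·2.44·(41.9 − 14.3) = 0
-62292 c = -45390
c = -45390/-62292 ≈ 0.7287 J/(g·K)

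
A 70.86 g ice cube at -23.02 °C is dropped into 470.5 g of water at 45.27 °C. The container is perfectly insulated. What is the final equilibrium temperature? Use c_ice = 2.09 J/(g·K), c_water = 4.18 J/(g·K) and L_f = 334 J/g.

Net heat exchanged in the isolated system is zero:
ice -23.02→0 °C: 70.86×2.09×23.02 = 3409.2
  melt ice: 70.86×334 = 23667
  meltwater 0→T: 70.86×4.18×T = 296.19 T
  water cools: 470.5×4.18×(T − 45.27) = 1966.7(T − 45.27)
2262.9 T = 89032 − 27076 = 61956
T ≈ 27.38 °C — above 0 °C, consistent with complete melting.

T_f ≈ 27.4 °C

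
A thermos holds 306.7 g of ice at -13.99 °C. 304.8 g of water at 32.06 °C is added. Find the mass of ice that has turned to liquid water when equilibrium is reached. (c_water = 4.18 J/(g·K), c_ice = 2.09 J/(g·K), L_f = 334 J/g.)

Cooling the water to 0 °C releases 304.8×4.18×32.06 = 40846 J.
Of that, 306.7×2.09×13.99 = 8967.6 J goes to bring the ice to 0 °C, leaving 31879 J.
To melt every bit of ice: 306.7×334 = 102438 J.
Since 31879 < 102438 J, not all the ice melts; equilibrium is at 0 °C.
m_melt = 31879 / L_f = 95.45 g.

m_melted ≈ 95.4 g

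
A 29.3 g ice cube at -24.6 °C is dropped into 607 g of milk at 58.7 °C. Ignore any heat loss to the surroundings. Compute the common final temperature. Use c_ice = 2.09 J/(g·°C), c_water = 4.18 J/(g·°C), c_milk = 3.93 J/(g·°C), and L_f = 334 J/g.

T_f ≈ 51.3 °C

Let T be the final temperature. ΣQ_i = 0:
warm ice to 0 °C: 29.3×2.09×(0 − (-24.6)) = 1506.4
  latent heat to melt: 29.3×334 = 9786.2
  meltwater 0→T: 29.3×4.18×T = 122.47 T
  milk cools: 607×3.93×(T − 58.7) = 2385.5(T − 58.7)
2508 T = 140029 − 11293 = 128737
T ≈ 51.33 °C. Since T > 0 °C, the all-ice-melts assumption holds.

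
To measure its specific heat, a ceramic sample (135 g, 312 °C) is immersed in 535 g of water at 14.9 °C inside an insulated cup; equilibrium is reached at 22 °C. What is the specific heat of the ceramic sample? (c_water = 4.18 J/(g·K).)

c ≈ 0.406 J/(g·K)

Net heat exchanged in the isolated system is zero:
135·c·(22 − 312) + 535·4.18·(22 − 14.9) = 0
-39150 c = -15878
c = -15878/-39150 ≈ 0.4056 J/(g·K)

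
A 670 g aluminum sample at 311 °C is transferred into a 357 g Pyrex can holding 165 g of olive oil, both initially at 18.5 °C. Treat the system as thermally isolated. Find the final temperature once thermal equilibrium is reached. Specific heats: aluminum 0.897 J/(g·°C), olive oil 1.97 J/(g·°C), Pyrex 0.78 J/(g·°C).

Heat gained plus heat lost sum to zero:
670×0.897×(T − 311) + 165×1.97×(T − 18.5) + 357×0.78×(T − 18.5) = 0
600.99(T − 311) + 325.05(T − 18.5) + 278.46(T − 18.5) = 0
1204.5 T = 198073
T = 198073 / 1204.5 = 164 °C

T_f ≈ 164.4 °C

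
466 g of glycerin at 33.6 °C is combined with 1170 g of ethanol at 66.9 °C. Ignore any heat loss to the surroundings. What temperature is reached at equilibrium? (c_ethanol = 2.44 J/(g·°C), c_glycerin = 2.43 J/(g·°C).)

T_f ≈ 57.4 °C

Let T be the final temperature. ΣQ_i = 0:
1170*2.44*(T − 66.9) + 466*2.43*(T − 33.6) = 0
2854.8(T − 66.9) + 1132.4(T − 33.6) = 0
(2854.8 + 1132.4) T = 2854.8*66.9 + 1132.4*33.6
T ≈ 57.44 °C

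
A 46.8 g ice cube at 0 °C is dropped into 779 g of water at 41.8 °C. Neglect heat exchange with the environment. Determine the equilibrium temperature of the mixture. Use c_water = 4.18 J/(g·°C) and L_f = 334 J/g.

T_f ≈ 34.9 °C

Sum of m c ΔT and latent-heat terms is zero:
melt ice: 46.8×334 = 15631
  warm the meltwater: 195.62 T
  water cools: 779×4.18×(T − 41.8) = 3256.2(T − 41.8)
3451.8 T = 136110 − 15631 = 120479
T ≈ 34.90 °C — above 0 °C, consistent with complete melting.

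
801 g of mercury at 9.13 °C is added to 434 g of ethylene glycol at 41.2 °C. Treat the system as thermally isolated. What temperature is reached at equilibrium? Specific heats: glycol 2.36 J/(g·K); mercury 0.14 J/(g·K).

T_f ≈ 38.0 °C

Conservation of energy gives ΣQ = 0:
434*2.36*(T − 41.2) + 801*0.14*(T − 9.13) = 0
(1024.2 + 112.14) T = 1024.2*41.2 + 112.14*9.13
T ≈ 38.04 °C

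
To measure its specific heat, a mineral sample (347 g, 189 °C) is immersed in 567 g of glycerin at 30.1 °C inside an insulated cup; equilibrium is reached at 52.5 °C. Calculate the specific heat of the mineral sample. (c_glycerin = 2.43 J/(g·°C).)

Net heat exchanged in the isolated system is zero:
347×c×(52.5 − 189) + 567×2.43×(52.5 − 30.1) = 0
-47366 c = -30863
c = -30863/-47366 ≈ 0.6516 J/(g·°C)

c ≈ 0.652 J/(g·°C)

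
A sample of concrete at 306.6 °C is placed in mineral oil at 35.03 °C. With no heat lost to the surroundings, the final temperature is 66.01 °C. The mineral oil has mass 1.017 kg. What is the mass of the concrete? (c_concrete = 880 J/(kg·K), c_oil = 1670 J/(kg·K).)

Conservation of energy gives ΣQ = 0:
m×880×(66.01 − 306.6) + 1.017×1670×(66.01 − 35.03) = 0
-211719 m = -52616
m = -52616/-211719 ≈ 0.2485 kg

m ≈ 0.249 kg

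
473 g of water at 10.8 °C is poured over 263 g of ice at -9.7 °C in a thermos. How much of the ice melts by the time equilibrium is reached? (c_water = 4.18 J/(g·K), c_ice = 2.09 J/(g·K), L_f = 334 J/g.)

m_melted ≈ 48 g

Water can give up m c ΔT = 473·4.18·10.8 = 21353 J before reaching 0 °C.
Of that, 263·2.09·9.7 = 5331.8 J goes to bring the ice to 0 °C, leaving 16021 J.
Fully melting the ice requires m_ice L_f = 263·334 = 87842 J.
16021 J < 87842 J, so only part of the ice melts and the system sits at 0 °C.
Mass melted = 16021/334 ≈ 47.97 g.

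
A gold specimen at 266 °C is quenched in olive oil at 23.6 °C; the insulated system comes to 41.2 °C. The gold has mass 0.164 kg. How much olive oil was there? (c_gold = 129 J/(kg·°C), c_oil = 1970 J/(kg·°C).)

m ≈ 0.137 kg

Let T be the final temperature. ΣQ_i = 0:
0.164·129·(41.2 − 266) + m·1970·(41.2 − 23.6) = 0
34672 m = 4755.9
m = 4755.9/34672 ≈ 0.1372 kg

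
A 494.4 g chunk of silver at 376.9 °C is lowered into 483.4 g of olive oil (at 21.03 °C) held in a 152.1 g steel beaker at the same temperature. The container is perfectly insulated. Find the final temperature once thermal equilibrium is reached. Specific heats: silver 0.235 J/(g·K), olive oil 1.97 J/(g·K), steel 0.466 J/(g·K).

Heat gained plus heat lost sum to zero:
494.4*0.235*(T − 376.9) + 483.4*1.97*(T − 21.03) + 152.1*0.466*(T − 21.03) = 0
116.18(T − 376.9) + 952.3(T − 21.03) + 70.88(T − 21.03) = 0
(116.18 + 952.3 + 70.88) T = 116.18*376.9 + 952.3*21.03 + 70.88*21.03
T = 65307 / 1139.4 = 57.3 °C

T_f ≈ 57.3 °C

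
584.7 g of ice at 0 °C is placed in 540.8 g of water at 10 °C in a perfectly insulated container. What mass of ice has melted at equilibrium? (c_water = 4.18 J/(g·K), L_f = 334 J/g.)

m_melted ≈ 67.7 g

Water can give up m c ΔT = 540.8×4.18×10 = 22605 J before reaching 0 °C.
To melt every bit of ice: 584.7×334 = 195290 J.
Since 22605 < 195290 J, not all the ice melts; equilibrium is at 0 °C.
m_melted×334 = 22605  ⇒  m_melted ≈ 67.68 g.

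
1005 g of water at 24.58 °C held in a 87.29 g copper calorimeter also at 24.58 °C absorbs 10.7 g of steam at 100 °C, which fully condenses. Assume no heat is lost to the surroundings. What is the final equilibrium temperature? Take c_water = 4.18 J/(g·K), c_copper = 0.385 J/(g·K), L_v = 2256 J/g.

T_f ≈ 31.0 °C

Energy conservation, ΣQ = 0:
latent heat released on condensation: 10.7×2256 = 24139; condensed water 100 °C→T: 44.73(T − 100); original water: 4200.9(T − 24.58); cup: 33.61(T − 24.58)
4279.2 T = 24139 + 4472.6 + 104084 = 132696
T ≈ 31.01 °C — below 100 °C, confirming all the steam condensed.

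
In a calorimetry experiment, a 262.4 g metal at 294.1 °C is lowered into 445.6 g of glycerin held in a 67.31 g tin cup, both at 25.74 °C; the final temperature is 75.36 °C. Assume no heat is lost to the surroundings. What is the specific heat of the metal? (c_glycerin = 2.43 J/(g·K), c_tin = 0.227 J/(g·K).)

Setting the total heat transfer to zero:
262.4·c·(75.36 − 294.1) + 445.6·2.43·(75.36 − 25.74) + 67.31·0.227·(75.36 − 25.74) = 0
-57397 c = -54487
c = -54487/-57397 ≈ 0.9493 J/(g·K)

c ≈ 0.949 J/(g·K)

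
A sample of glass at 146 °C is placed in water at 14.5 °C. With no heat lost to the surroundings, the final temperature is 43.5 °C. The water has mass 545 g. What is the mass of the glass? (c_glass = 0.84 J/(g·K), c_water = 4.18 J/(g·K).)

m ≈ 767 g

Heat lost by the glass = heat gained by the water:
m·0.84·(146 − 43.5) = 545·4.18·(43.5 − 14.5)
86.1 m = 66065  ⇒  m ≈ 767.3 g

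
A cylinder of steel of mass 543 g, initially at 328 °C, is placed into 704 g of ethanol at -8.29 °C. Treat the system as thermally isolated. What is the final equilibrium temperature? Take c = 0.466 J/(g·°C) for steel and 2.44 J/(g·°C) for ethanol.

Net heat exchanged in the isolated system is zero:
543*0.466*(T − 328) + 704*2.44*(T − (-8.29)) = 0
253.04(T − 328) + 1717.8(T − (-8.29)) = 0
1970.8 T = 68756
T = 68756/1970.8 ≈ 34.89 °C

T_f ≈ 34.9 °C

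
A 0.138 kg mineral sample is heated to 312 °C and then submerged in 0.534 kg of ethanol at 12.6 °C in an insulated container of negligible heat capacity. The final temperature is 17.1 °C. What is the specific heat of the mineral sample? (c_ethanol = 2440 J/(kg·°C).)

m_s c (T_s − T_f) = m_ethanol c_ethanol (T_f − T_0):
0.138·c·(312 − 17.1) = 0.534·2440·(17.1 − 12.6)
40.7 c = 5863.3  ⇒  c ≈ 144.1 J/(kg·°C)

c ≈ 144 J/(kg·°C)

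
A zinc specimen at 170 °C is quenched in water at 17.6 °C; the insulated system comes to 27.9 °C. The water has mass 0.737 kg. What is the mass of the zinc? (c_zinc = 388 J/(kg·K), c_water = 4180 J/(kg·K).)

m ≈ 0.576 kg

Net heat exchanged in the isolated system is zero:
m×388×(27.9 − 170) + 0.737×4180×(27.9 − 17.6) = 0
-55135 m = -31731
m = -31731/-55135 ≈ 0.5755 kg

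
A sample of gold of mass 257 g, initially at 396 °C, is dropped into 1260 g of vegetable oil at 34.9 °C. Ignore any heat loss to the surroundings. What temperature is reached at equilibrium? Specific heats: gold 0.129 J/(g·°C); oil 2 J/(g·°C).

T_f is the heat-capacity-weighted average of the initial temperatures:
T_f = (33.15*396 + 2520*34.9) / (33.15 + 2520)
    = 101077 / 2553.2 ≈ 39.59 °C

T_f ≈ 39.6 °C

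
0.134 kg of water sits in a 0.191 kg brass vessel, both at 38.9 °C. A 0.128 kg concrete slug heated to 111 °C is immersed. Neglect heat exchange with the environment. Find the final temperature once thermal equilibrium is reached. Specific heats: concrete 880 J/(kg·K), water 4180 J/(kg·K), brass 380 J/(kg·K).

T_f ≈ 49.8 °C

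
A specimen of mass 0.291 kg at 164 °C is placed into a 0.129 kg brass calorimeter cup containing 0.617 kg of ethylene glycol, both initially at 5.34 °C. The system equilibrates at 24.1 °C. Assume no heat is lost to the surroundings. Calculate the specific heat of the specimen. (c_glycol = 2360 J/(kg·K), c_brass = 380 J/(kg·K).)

c ≈ 694 J/(kg·K)

Heat gained plus heat lost sum to zero:
0.291×c×(24.1 − 164) + 0.617×2360×(24.1 − 5.34) + 0.129×380×(24.1 − 5.34) = 0
-40.71 c = -28236
c = -28236/-40.71 ≈ 693.6 J/(kg·K)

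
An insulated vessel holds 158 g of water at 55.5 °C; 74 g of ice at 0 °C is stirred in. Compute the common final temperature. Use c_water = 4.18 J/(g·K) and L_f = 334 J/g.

T_f ≈ 12.3 °C

Net heat exchanged in the isolated system is zero:
melt ice: 74·334 = 24716; meltwater 0→T: 74·4.18·T = 309.32 T; water cools: 158·4.18·(T − 55.5) = 660.44(T − 55.5)
969.76 T = 36654 − 24716 = 11938
T ≈ 12.31 °C — above 0 °C, consistent with complete melting.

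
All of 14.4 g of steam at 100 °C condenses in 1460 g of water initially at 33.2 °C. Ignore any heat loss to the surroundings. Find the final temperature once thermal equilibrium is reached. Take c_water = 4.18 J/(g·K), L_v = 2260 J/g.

T_f ≈ 39.1 °C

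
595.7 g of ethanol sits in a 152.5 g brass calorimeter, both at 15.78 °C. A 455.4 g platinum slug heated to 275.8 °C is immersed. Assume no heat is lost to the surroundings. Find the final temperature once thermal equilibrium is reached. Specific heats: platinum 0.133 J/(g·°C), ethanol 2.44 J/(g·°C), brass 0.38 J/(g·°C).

Let T be the final temperature. ΣQ_i = 0:
455.4×0.133×(T − 275.8) + 595.7×2.44×(T − 15.78) + 152.5×0.38×(T − 15.78) = 0
(60.57 + 1453.5 + 57.95) T = 60.57×275.8 + 1453.5×15.78 + 57.95×15.78
T = 40556 / 1572 = 25.8 °C

T_f ≈ 25.8 °C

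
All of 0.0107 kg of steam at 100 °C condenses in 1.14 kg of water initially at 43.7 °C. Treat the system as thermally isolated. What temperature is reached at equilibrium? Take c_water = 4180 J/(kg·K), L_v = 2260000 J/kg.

Sum of m c ΔT and latent-heat terms is zero:
steam→water at 100 °C releases m L_v = 0.0107·2260000 = 24182; condensate cools 100→T: 0.0107·4180·(T − 100) = 44.73(T − 100); original water: 4765.2(T − 43.7)
4809.9 T = 24182 + 4472.6 + 208239 = 236894
T ≈ 49.25 °C, under the boiling point, so the assumption holds.

T_f ≈ 49.3 °C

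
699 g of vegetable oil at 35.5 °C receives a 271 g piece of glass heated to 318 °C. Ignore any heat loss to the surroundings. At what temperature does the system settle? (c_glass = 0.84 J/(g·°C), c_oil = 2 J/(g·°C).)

T_f ≈ 75.1 °C

With ΣQ=0 the equilibrium temperature is the m·c-weighted mean:
T_f = (227.64·318 + 1398·35.5) / (227.64 + 1398)
    = 122019 / 1625.6 ≈ 75.06 °C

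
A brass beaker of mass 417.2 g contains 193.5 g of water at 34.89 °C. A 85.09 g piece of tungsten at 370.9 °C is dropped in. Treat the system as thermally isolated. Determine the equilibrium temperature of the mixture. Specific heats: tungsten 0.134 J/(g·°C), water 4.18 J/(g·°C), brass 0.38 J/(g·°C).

Setting the total heat transfer to zero:
85.09*0.134*(T − 370.9) + 193.5*4.18*(T − 34.89) + 417.2*0.38*(T − 34.89) = 0
978.77 T = 37980
T = 37980 / 978.77 = 38.8 °C

T_f ≈ 38.8 °C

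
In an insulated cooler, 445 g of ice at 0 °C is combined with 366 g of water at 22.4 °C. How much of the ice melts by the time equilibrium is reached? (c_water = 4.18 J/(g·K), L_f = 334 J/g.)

m_melted ≈ 103 g

Water can give up m c ΔT = 366·4.18·22.4 = 34269 J before reaching 0 °C.
To melt every bit of ice: 445·334 = 148630 J.
That's not enough to melt it all — equilibrium is at 0 °C with ice remaining.
Mass melted = 34269/334 ≈ 102.6 g.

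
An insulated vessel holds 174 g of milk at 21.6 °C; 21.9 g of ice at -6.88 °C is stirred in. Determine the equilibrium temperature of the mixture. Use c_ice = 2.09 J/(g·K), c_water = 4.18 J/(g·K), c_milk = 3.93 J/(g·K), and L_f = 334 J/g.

T_f ≈ 9.2 °C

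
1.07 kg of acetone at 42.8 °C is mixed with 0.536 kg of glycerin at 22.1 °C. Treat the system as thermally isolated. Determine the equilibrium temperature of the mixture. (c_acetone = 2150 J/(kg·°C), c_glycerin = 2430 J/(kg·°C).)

T_f = Σ m_i c_i T_i / Σ m_i c_i:
T_f = (2300.5·42.8 + 1302.5·22.1) / (2300.5 + 1302.5)
    = 127246 / 3603 ≈ 35.32 °C

T_f ≈ 35.3 °C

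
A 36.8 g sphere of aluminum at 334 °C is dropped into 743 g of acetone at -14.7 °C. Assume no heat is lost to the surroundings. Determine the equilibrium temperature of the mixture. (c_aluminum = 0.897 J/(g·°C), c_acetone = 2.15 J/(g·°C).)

Heat lost by the aluminum equals heat gained by the acetone:
36.8·0.897·(334 − T) = 743·2.15·(T − (-14.7))
33.01(334 − T) = 1597.5(T − (-14.7))
1630.5 T = -12457  ⇒  T ≈ -7.64 °C

T_f ≈ -7.6 °C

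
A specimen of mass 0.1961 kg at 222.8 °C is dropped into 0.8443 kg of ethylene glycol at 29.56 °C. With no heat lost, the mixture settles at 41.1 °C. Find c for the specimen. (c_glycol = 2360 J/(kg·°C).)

c ≈ 645 J/(kg·°C)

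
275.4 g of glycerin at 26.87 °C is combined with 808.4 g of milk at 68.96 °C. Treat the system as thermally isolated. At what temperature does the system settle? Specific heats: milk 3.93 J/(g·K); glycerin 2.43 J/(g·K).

T_f ≈ 61.6 °C

T_f is the heat-capacity-weighted average of the initial temperatures:
T_f = (3177·68.96 + 669.22·26.87) / (3177 + 669.22)
    = 237069 / 3846.2 ≈ 61.64 °C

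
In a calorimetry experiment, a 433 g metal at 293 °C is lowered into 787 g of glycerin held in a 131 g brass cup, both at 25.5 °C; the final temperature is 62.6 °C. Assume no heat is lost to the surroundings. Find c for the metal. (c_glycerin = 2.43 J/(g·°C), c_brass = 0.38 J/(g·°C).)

Setting the total heat transfer to zero:
433×c×(62.6 − 293) + 787×2.43×(62.6 − 25.5) + 131×0.38×(62.6 − 25.5) = 0
-99763 c = -72797
c = -72797/-99763 ≈ 0.7297 J/(g·°C)

c ≈ 0.73 J/(g·°C)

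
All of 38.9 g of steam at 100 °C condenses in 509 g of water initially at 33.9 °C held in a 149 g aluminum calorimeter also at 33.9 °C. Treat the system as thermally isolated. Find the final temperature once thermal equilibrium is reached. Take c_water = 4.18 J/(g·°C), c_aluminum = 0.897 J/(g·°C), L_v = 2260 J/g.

T_f ≈ 74.6 °C

Let T be the final temperature. ΣQ_i = 0:
latent heat released on condensation: 38.9·2260 = 87914; condensate cools 100→T: 38.9·4.18·(T − 100) = 162.6(T − 100); water warms: 509·4.18·(T − 33.9) = 2127.6(T − 33.9); cup: 133.65(T − 33.9)
2423.9 T = 87914 + 16260 + 76657 = 180831
T ≈ 74.60 °C — below 100 °C, confirming all the steam condensed.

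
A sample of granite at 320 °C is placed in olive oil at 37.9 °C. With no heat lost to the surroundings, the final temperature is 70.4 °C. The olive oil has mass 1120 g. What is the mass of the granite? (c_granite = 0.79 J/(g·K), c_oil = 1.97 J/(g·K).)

|Q_granite| = |Q_oil|:
m×0.79×(320 − 70.4) = 1120×1.97×(70.4 − 37.9)
197.18 m = 71708  ⇒  m ≈ 363.7 g

m ≈ 364 g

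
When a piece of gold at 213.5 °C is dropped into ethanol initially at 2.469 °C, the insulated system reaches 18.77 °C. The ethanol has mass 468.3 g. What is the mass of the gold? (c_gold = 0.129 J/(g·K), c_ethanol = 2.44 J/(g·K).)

Heat lost by the gold = heat gained by the ethanol:
m×0.129×(213.5 − 18.77) = 468.3×2.44×(18.77 − 2.469)
25.12 m = 18626  ⇒  m ≈ 741.5 g

m ≈ 741 g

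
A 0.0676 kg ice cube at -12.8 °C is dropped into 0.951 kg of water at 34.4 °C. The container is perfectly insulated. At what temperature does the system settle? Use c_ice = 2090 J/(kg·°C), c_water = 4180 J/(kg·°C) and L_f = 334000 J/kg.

T_f ≈ 26.4 °C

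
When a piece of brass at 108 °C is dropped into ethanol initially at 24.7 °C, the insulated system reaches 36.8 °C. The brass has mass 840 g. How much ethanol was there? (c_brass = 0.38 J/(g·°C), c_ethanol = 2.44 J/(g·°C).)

m ≈ 770 g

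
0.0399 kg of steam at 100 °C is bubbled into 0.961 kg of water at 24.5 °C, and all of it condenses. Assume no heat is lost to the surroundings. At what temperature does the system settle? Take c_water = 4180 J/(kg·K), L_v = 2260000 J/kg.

Setting the total heat transfer to zero:
steam→water at 100 °C releases m L_v = 0.0399·2260000 = 90174
  condensed water 100 °C→T: 166.78(T − 100)
  original water: 4017(T − 24.5)
4183.8 T = 90174 + 16678 + 98416 = 205268
T ≈ 49.06 °C, under the boiling point, so the assumption holds.

T_f ≈ 49.1 °C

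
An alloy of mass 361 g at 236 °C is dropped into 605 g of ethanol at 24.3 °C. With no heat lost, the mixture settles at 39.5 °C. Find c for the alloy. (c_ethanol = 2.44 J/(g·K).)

Heat gained plus heat lost sum to zero:
361×c×(39.5 − 236) + 605×2.44×(39.5 − 24.3) = 0
-70936 c = -22438
c = -22438/-70936 ≈ 0.3163 J/(g·K)

c ≈ 0.316 J/(g·K)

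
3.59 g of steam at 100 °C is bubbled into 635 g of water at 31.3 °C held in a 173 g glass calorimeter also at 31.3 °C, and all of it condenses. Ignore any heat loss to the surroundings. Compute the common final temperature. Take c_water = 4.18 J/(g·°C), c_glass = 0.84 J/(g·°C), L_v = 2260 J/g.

T_f ≈ 34.5 °C

Conservation of energy gives ΣQ = 0:
condense steam: −3.59·2260 = −8113.4
  condensed water 100 °C→T: 15.01(T − 100)
  original water: 2654.3(T − 31.3)
  cup: 145.32(T − 31.3)
2814.6 T = 8113.4 + 1500.6 + 87628 = 97242
T ≈ 34.55 °C, under the boiling point, so the assumption holds.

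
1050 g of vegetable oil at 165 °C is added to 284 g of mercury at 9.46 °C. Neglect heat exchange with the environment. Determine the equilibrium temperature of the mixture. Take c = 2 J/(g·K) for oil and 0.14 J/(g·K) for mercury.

T_f ≈ 162.1 °C

Energy conservation, ΣQ = 0:
1050*2*(T − 165) + 284*0.14*(T − 9.46) = 0
(2100 + 39.76) T = 2100*165 + 39.76*9.46
T = 346876/2139.8 ≈ 162.11 °C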